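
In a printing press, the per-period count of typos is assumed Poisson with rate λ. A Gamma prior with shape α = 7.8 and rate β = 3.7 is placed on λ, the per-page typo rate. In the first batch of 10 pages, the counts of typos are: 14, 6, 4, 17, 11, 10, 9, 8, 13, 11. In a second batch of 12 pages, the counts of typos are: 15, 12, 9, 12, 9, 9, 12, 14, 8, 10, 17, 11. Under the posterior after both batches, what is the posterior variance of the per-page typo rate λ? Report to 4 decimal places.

With a Gamma(shape α, rate β) prior, the Poisson likelihood is conjugate: the posterior is Gamma(α + ΣXᵢ, β + n).
Batch 1: sum of counts S = 103 over n = 10 pages.
After batch 1: Gamma(α+S, β+n) = Gamma(7.8+103, 3.7+10) = Gamma(110.8, 13.7).
Batch 2: sum of counts S = 138 over n = 12 pages.
After batch 2: Gamma(α+S, β+n) = Gamma(110.8+138, 13.7+12) = Gamma(248.8, 25.7).
Var = α/β² = 248.8/25.7² = 0.3767.

0.3767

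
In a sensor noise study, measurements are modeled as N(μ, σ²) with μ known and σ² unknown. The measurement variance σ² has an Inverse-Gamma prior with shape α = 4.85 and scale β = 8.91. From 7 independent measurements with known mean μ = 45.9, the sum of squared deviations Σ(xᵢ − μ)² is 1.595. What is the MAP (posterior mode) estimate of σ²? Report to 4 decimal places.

With known mean μ and an Inverse-Gamma(α, β) prior on σ², the Normal likelihood is conjugate: posterior is Inv-Gamma(α + n/2, β + Σ(xᵢ−μ)²/2).
Posterior: Inv-Gamma(4.85 + 7/2, 8.91 + 1.595/2) = Inv-Gamma(8.35, 9.7075).
Mode = β/(α+1) = 9.7075/9.35 = 1.0382.

1.0382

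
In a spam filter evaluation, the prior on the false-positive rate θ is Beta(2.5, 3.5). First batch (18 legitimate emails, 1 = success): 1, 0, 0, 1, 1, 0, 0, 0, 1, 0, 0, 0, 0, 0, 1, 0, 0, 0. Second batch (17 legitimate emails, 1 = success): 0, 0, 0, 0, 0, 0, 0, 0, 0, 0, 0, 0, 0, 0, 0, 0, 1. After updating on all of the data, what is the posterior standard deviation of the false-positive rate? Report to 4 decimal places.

The Beta prior is conjugate to a Binomial/Bernoulli likelihood; the update adds successes to α and failures to β.
After batch 1: Beta(2.5+5, 3.5+13) = Beta(7.5, 16.5).
After batch 2: Beta(7.5+1, 16.5+16) = Beta(8.5, 32.5).
Var = αβ/((α+β)²(α+β+1)) = 8.5·32.5/(41.0²·42.0) = 0.00391278; SD = √0.00391278 = 0.0626.

0.0626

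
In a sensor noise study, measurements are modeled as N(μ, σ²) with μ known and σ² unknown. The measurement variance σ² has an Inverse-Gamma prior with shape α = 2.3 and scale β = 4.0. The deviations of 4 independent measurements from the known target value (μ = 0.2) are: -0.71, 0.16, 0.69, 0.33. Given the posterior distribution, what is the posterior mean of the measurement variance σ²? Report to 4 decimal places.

1.3810

With known mean μ and an Inverse-Gamma(α, β) prior on σ², the Normal likelihood is conjugate: posterior is Inv-Gamma(α + n/2, β + Σ(xᵢ−μ)²/2).
Σ(xᵢ−μ)² = (-0.71)² + (0.16)² + (0.69)² + (0.33)² = 1.1147.
Posterior: Inv-Gamma(2.3 + 4/2, 4.0 + 1.1147/2) = Inv-Gamma(4.30, 4.55735).
E[σ²|data] = β/(α−1) = 4.55735/3.30 = 1.3810.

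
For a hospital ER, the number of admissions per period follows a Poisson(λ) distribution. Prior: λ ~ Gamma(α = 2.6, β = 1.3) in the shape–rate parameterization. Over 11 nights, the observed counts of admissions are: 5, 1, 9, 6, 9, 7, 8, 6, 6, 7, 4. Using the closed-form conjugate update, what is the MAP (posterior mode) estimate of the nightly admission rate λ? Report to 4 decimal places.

With a Gamma(shape α, rate β) prior, the Poisson likelihood is conjugate: the posterior is Gamma(α + ΣXᵢ, β + n).
Sum of counts S = 68 over n = 11 nights.
Posterior: Gamma(α+S, β+n) = Gamma(2.6+68, 1.3+11) = Gamma(70.6, 12.3).
Mode of Gamma(α,β) for α≥1 is (α−1)/β = 69.6/12.3 = 5.6585.

5.6585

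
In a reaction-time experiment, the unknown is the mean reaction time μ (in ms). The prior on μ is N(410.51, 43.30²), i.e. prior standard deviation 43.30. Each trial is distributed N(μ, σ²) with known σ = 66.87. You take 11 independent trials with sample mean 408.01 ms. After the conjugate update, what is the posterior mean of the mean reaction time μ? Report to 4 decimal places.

408.4555

For Normal data with known variance σ², a Normal(μ₀, σ₀²) prior on μ is conjugate. Posterior precision = 1/σ₀² + n/σ²; posterior mean is the precision-weighted average of μ₀ and x̄.
n·x̄ = 11·408.01 = 4488.11.
σ₀² = 43.30² = 1874.89, σ² = 66.87² = 4471.5969; σ² + n·σ₀² = 4471.5969 + 11·1874.89 = 25095.3869.
Posterior mean = (μ₀/σ₀² + n·x̄/σ²)/(1/σ₀² + n/σ²) = (σ²·μ₀ + σ₀²·n·x̄)/(σ² + n·σ₀²) = (4471.5969·410.51 + 1874.89·4488.11)/25095.3869 = 10250347.801319/25095.3869 = 408.4555.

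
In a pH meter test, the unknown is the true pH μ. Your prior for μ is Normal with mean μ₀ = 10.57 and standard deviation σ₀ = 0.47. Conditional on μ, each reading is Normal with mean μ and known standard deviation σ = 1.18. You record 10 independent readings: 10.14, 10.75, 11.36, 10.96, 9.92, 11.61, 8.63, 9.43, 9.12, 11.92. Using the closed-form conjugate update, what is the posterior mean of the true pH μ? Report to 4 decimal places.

For Normal data with known variance σ², a Normal(μ₀, σ₀²) prior on μ is conjugate. Posterior precision = 1/σ₀² + n/σ²; posterior mean is the precision-weighted average of μ₀ and x̄.
Σxᵢ = 10.14 + 10.75 + 11.36 + 10.96 + 9.92 + 11.61 + 8.63 + 9.43 + 9.12 + 11.92 = 103.84, so n·x̄ = 103.84.
σ₀² = 0.47² = 0.2209, σ² = 1.18² = 1.3924; σ² + n·σ₀² = 1.3924 + 10·0.2209 = 3.6014.
Posterior mean = (μ₀/σ₀² + n·x̄/σ²)/(1/σ₀² + n/σ²) = (σ²·μ₀ + σ₀²·n·x̄)/(σ² + n·σ₀²) = (1.3924·10.57 + 0.2209·103.84)/3.6014 = 37.655924/3.6014 = 10.4559.

10.4559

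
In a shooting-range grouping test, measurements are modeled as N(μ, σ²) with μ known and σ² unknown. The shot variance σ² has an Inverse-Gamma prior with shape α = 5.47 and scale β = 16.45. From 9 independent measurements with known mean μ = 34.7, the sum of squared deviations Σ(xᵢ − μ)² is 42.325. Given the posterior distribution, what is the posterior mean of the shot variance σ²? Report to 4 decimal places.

With known mean μ and an Inverse-Gamma(α, β) prior on σ², the Normal likelihood is conjugate: posterior is Inv-Gamma(α + n/2, β + Σ(xᵢ−μ)²/2).
Posterior: Inv-Gamma(5.47 + 9/2, 16.45 + 42.325/2) = Inv-Gamma(9.97, 37.6125).
E[σ²|data] = β/(α−1) = 37.6125/8.97 = 4.1931.

4.1931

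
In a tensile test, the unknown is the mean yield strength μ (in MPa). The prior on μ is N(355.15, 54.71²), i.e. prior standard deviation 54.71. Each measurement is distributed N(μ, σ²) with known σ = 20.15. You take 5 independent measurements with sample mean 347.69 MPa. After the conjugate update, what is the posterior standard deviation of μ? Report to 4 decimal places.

8.8915

For Normal data with known variance σ², a Normal(μ₀, σ₀²) prior on μ is conjugate. Posterior precision = 1/σ₀² + n/σ²; posterior mean is the precision-weighted average of μ₀ and x̄.
σ₀² = 54.71² = 2993.1841, σ² = 20.15² = 406.0225; σ² + n·σ₀² = 406.0225 + 5·2993.1841 = 15371.943.
Posterior precision = 1/σ₀² + n/σ² = 1/2993.1841 + 5/406.0225 = (σ² + n·σ₀²)/(σ₀²σ²) = 15371.943/(2993.1841·406.0225); posterior variance σₙ² = σ₀²σ²/(σ² + n·σ₀²) = 2993.1841·406.0225/15371.943 = 79.059628.
Posterior SD = √σₙ² = √(2993.1841·406.0225/15371.943) = 8.8915.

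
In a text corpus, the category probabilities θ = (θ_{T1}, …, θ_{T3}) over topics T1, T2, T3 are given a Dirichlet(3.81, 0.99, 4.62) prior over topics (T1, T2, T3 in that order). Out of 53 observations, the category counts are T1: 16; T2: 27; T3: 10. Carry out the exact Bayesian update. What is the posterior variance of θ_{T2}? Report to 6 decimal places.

0.003900

The Dirichlet prior is conjugate to the Multinomial likelihood: each posterior αⱼ = prior αⱼ + observed count nⱼ.
Posterior concentration: (19.81, 27.99, 14.62), total = 62.42.
Var[θ_j] = α_j(Σα−α_j)/((Σα)²(Σα+1)) = 27.99·34.43/(62.42²·63.42) = 0.003900.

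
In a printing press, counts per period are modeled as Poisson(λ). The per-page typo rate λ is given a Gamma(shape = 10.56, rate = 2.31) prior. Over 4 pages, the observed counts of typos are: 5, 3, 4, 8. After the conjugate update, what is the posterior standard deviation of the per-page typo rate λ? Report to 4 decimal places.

With a Gamma(shape α, rate β) prior, the Poisson likelihood is conjugate: the posterior is Gamma(α + ΣXᵢ, β + n).
Sum of counts S = 20 over n = 4 pages.
Posterior: Gamma(α+S, β+n) = Gamma(10.56+20, 2.31+4) = Gamma(30.56, 6.31).
SD = √α/β = √30.56/6.31 = 0.8761.

0.8761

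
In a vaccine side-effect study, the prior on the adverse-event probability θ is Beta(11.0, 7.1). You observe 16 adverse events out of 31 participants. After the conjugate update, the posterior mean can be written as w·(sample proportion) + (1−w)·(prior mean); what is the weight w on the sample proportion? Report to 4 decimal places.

0.6314

The Beta prior is conjugate to a Binomial/Bernoulli likelihood; the update adds successes to α and failures to β.
Posterior mean = (α₀+k)/(α₀+β₀+n) = [n/(α₀+β₀+n)]·(k/n) + [(α₀+β₀)/(α₀+β₀+n)]·α₀/(α₀+β₀), so only n and the prior enter the weight.
The weight on the data is w = n/(α₀+β₀+n) = 31/(11.0+7.1+31) = 31/49.1 = 0.6314.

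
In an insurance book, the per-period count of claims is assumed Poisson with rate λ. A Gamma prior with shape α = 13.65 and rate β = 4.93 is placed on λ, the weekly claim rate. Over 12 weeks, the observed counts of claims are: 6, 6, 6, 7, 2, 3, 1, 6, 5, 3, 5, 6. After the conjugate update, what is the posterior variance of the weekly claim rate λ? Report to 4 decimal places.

0.2430

With a Gamma(shape α, rate β) prior, the Poisson likelihood is conjugate: the posterior is Gamma(α + ΣXᵢ, β + n).
Sum of counts S = 56 over n = 12 weeks.
Posterior: Gamma(α+S, β+n) = Gamma(13.65+56, 4.93+12) = Gamma(69.65, 16.93).
Var = α/β² = 69.65/16.93² = 0.2430.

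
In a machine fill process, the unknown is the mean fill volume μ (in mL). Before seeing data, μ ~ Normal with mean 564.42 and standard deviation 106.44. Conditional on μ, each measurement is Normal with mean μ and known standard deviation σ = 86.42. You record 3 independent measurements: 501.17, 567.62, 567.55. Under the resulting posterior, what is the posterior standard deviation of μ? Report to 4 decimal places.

For Normal data with known variance σ², a Normal(μ₀, σ₀²) prior on μ is conjugate. Posterior precision = 1/σ₀² + n/σ²; posterior mean is the precision-weighted average of μ₀ and x̄.
σ₀² = 106.44² = 11329.4736, σ² = 86.42² = 7468.4164; σ² + n·σ₀² = 7468.4164 + 3·11329.4736 = 41456.8372.
Posterior precision = 1/σ₀² + n/σ² = 1/11329.4736 + 3/7468.4164 = (σ² + n·σ₀²)/(σ₀²σ²) = 41456.8372/(11329.4736·7468.4164); posterior variance σₙ² = σ₀²σ²/(σ² + n·σ₀²) = 11329.4736·7468.4164/41456.8372 = 2040.995699.
Posterior SD = √σₙ² = √(11329.4736·7468.4164/41456.8372) = 45.1774.

45.1774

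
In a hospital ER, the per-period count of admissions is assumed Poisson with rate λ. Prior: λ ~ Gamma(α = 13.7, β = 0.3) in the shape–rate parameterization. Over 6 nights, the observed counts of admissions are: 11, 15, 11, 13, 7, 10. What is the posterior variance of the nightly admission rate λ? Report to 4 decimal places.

2.0333

With a Gamma(shape α, rate β) prior, the Poisson likelihood is conjugate: the posterior is Gamma(α + ΣXᵢ, β + n).
Sum of counts S = 67 over n = 6 nights.
Posterior: Gamma(α+S, β+n) = Gamma(13.7+67, 0.3+6) = Gamma(80.7, 6.3).
Var = α/β² = 80.7/6.3² = 2.0333.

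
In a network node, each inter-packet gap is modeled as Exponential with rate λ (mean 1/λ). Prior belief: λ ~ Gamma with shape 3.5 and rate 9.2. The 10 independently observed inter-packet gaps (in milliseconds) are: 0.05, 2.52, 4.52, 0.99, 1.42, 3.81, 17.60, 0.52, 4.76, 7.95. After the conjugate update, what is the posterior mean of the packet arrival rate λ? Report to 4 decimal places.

0.2531

With a Gamma(shape α, rate β) prior on the exponential rate λ, the posterior after n observations with total T = Σxᵢ is Gamma(α+n, β+T).
Sum of observations T = 44.14 milliseconds; n = 10.
Posterior: Gamma(3.5+10, 9.2+44.14) = Gamma(13.5, 53.34).
Posterior mean of λ = α/β = 13.5/53.34 = 0.2531.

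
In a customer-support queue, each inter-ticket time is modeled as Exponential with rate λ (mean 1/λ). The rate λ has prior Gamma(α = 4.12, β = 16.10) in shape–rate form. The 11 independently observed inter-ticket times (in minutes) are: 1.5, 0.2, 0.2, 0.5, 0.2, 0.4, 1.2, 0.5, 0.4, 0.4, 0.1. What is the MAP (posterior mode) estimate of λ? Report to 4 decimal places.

0.6507

With a Gamma(shape α, rate β) prior on the exponential rate λ, the posterior after n observations with total T = Σxᵢ is Gamma(α+n, β+T).
Sum of observations T = 5.6 minutes; n = 11.
Posterior: Gamma(4.12+11, 16.10+5.6) = Gamma(15.12, 21.70).
Mode = (α−1)/β = 0.6507.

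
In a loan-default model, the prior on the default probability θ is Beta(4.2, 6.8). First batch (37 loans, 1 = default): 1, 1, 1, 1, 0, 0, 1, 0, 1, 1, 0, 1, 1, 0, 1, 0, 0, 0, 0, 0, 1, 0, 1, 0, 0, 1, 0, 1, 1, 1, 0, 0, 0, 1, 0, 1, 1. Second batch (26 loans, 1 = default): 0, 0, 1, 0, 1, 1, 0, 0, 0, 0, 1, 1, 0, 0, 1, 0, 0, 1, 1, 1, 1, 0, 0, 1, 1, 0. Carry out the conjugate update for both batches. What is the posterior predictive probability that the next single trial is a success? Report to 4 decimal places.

0.4757

The Beta prior is conjugate to a Binomial/Bernoulli likelihood; the update adds successes to α and failures to β.
After batch 1: Beta(4.2+19, 6.8+18) = Beta(23.2, 24.8).
After batch 2: Beta(23.2+12, 24.8+14) = Beta(35.2, 38.8).
For a single future Bernoulli trial, P(success | data) = α/(α+β) = 0.4757.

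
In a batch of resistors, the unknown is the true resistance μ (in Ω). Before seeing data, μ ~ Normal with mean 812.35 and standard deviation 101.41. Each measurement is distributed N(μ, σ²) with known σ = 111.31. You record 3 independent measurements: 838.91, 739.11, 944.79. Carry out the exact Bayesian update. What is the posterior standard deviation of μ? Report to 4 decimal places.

54.2829

For Normal data with known variance σ², a Normal(μ₀, σ₀²) prior on μ is conjugate. Posterior precision = 1/σ₀² + n/σ²; posterior mean is the precision-weighted average of μ₀ and x̄.
σ₀² = 101.41² = 10283.9881, σ² = 111.31² = 12389.9161; σ² + n·σ₀² = 12389.9161 + 3·10283.9881 = 43241.8804.
Posterior precision = 1/σ₀² + n/σ² = 1/10283.9881 + 3/12389.9161 = (σ² + n·σ₀²)/(σ₀²σ²) = 43241.8804/(10283.9881·12389.9161); posterior variance σₙ² = σ₀²σ²/(σ² + n·σ₀²) = 10283.9881·12389.9161/43241.8804 = 2946.628328.
Posterior SD = √σₙ² = √(10283.9881·12389.9161/43241.8804) = 54.2829.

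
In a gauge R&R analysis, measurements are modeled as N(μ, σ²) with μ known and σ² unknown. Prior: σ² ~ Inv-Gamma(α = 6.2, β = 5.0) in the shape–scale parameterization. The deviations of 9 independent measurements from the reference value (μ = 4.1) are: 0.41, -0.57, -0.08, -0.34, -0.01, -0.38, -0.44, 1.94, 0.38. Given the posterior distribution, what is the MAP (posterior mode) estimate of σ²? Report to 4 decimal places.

0.6351

With known mean μ and an Inverse-Gamma(α, β) prior on σ², the Normal likelihood is conjugate: posterior is Inv-Gamma(α + n/2, β + Σ(xᵢ−μ)²/2).
Σ(xᵢ−μ)² = (0.41)² + (-0.57)² + (-0.08)² + (-0.34)² + (-0.01)² + (-0.38)² + (-0.44)² + (1.94)² + (0.38)² = 4.8611.
Posterior: Inv-Gamma(6.2 + 9/2, 5.0 + 4.8611/2) = Inv-Gamma(10.70, 7.43055).
Mode = β/(α+1) = 7.43055/11.70 = 0.6351.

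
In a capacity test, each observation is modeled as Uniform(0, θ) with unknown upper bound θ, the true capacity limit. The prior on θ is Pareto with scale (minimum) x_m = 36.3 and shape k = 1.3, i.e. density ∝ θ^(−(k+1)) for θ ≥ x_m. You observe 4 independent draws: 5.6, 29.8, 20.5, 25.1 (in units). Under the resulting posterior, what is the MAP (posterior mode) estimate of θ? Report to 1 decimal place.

36.3

A Pareto(scale x_m, shape k) prior on the upper bound θ of Uniform(0, θ) is conjugate: posterior is Pareto(max(x_m, max xᵢ), k + n).
Sample maximum = 29.8; prior scale x_m = 36.3 → posterior scale = max = 36.3.
Posterior shape = 1.3 + 4 = 5.3.
The Pareto density is decreasing on [x_m, ∞), so the mode is x_m = 36.3.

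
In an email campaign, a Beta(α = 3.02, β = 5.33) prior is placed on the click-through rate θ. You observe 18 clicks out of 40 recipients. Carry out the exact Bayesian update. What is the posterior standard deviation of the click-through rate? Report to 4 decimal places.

0.0706

The Beta prior is conjugate to a Binomial/Bernoulli likelihood; the update adds successes to α and failures to β.
Posterior: Beta(α+k, β+n−k) = Beta(3.02+18, 5.33+22) = Beta(21.02, 27.33).
Var = αβ/((α+β)²(α+β+1)) = 21.02·27.33/(48.35²·49.35) = 0.00497957; SD = √0.00497957 = 0.0706.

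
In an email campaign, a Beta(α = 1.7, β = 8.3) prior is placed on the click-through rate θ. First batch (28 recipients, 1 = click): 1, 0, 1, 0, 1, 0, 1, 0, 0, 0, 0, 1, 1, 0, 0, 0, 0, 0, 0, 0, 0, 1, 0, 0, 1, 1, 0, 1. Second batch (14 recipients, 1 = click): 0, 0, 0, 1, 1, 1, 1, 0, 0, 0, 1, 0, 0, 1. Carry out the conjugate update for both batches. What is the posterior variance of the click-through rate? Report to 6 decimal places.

0.004236

The Beta prior is conjugate to a Binomial/Bernoulli likelihood; the update adds successes to α and failures to β.
After batch 1: Beta(1.7+10, 8.3+18) = Beta(11.7, 26.3).
After batch 2: Beta(11.7+6, 26.3+8) = Beta(17.7, 34.3).
Var = αβ/((α+β)²(α+β+1)) = 17.7·34.3/(52.0²·53.0) = 0.004236.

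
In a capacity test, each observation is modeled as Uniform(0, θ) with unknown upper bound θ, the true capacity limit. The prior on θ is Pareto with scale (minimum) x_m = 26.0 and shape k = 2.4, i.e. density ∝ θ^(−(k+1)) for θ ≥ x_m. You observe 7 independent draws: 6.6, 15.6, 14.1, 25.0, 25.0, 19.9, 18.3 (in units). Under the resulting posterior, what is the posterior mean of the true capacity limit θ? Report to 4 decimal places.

29.0952

A Pareto(scale x_m, shape k) prior on the upper bound θ of Uniform(0, θ) is conjugate: posterior is Pareto(max(x_m, max xᵢ), k + n).
Sample maximum = 25.0; prior scale x_m = 26.0 → posterior scale = max = 26.0.
Posterior shape = 2.4 + 7 = 9.4.
E[θ|data] = k·x_m/(k−1) = 9.4·26.0/8.4 = 29.0952.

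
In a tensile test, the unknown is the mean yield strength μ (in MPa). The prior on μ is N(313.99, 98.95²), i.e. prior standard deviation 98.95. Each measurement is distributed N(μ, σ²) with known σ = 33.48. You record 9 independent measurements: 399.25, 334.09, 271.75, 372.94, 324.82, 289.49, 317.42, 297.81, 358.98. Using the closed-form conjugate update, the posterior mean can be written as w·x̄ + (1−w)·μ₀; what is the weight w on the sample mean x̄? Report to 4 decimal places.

0.9874

For Normal data with known variance σ², a Normal(μ₀, σ₀²) prior on μ is conjugate. Posterior precision = 1/σ₀² + n/σ²; posterior mean is the precision-weighted average of μ₀ and x̄.
σ₀² = 98.95² = 9791.1025, σ² = 33.48² = 1120.9104. Prior precision 1/σ₀² = 1/9791.1025; data precision n/σ² = 9/1120.9104.
w = (n/σ²)/(1/σ₀² + n/σ²) = n·σ₀²/(σ² + n·σ₀²) = 9·9791.1025/(1120.9104 + 9·9791.1025) = 88119.9225/89240.8329 = 0.9874.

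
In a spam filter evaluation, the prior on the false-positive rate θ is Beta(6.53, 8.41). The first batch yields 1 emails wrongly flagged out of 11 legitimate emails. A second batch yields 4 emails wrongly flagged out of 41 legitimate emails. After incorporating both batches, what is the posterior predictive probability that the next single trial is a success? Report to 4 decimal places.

0.1722

The Beta prior is conjugate to a Binomial/Bernoulli likelihood; the update adds successes to α and failures to β.
After batch 1: Beta(6.53+1, 8.41+10) = Beta(7.53, 18.41).
After batch 2: Beta(7.53+4, 18.41+37) = Beta(11.53, 55.41).
For a single future Bernoulli trial, P(success | data) = α/(α+β) = 0.1722.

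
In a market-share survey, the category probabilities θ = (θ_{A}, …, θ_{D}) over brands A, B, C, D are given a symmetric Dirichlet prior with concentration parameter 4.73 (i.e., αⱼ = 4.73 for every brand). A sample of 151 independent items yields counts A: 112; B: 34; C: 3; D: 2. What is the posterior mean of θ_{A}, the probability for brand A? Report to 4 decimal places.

0.6870

The Dirichlet prior is conjugate to the Multinomial likelihood: each posterior αⱼ = prior αⱼ + observed count nⱼ.
Posterior concentration: (116.73, 38.73, 7.73, 6.73), total = 169.92.
E[θ_{A}|data] = α_{A}/Σα = 116.73/169.92 = 0.6870.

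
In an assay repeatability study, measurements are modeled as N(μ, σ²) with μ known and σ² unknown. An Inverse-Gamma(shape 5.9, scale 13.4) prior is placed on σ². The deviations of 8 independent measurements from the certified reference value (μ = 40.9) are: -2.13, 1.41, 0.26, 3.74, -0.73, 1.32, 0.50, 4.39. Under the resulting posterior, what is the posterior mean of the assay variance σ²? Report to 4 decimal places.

With known mean μ and an Inverse-Gamma(α, β) prior on σ², the Normal likelihood is conjugate: posterior is Inv-Gamma(α + n/2, β + Σ(xᵢ−μ)²/2).
Σ(xᵢ−μ)² = (-2.13)² + (1.41)² + (0.26)² + (3.74)² + (-0.73)² + (1.32)² + (0.50)² + (4.39)² = 42.3776.
Posterior: Inv-Gamma(5.9 + 8/2, 13.4 + 42.3776/2) = Inv-Gamma(9.90, 34.58880).
E[σ²|data] = β/(α−1) = 34.58880/8.90 = 3.8864.

3.8864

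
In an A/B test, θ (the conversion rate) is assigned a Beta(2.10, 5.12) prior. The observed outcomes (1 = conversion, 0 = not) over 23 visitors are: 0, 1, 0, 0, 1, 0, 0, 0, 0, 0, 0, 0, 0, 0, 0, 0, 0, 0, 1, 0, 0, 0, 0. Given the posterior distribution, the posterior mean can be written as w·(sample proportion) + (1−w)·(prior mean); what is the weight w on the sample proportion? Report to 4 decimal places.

0.7611

The Beta prior is conjugate to a Binomial/Bernoulli likelihood; the update adds successes to α and failures to β.
Posterior mean = (α₀+k)/(α₀+β₀+n) = [n/(α₀+β₀+n)]·(k/n) + [(α₀+β₀)/(α₀+β₀+n)]·α₀/(α₀+β₀), so only n and the prior enter the weight.
The weight on the data is w = n/(α₀+β₀+n) = 23/(2.10+5.12+23) = 23/30.22 = 0.7611.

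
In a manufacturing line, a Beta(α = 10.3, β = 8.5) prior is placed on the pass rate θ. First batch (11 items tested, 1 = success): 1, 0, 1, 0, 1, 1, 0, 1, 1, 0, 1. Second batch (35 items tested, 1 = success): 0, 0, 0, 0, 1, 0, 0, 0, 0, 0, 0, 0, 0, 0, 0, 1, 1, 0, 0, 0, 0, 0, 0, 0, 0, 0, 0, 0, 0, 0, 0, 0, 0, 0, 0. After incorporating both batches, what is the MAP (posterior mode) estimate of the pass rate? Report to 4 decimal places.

The Beta prior is conjugate to a Binomial/Bernoulli likelihood; the update adds successes to α and failures to β.
After batch 1: Beta(10.3+7, 8.5+4) = Beta(17.3, 12.5).
After batch 2: Beta(17.3+3, 12.5+32) = Beta(20.3, 44.5).
Mode of Beta(a,b) for a,b>1 is (a−1)/(a+b−2) = 19.3/62.8 = 0.3073.

0.3073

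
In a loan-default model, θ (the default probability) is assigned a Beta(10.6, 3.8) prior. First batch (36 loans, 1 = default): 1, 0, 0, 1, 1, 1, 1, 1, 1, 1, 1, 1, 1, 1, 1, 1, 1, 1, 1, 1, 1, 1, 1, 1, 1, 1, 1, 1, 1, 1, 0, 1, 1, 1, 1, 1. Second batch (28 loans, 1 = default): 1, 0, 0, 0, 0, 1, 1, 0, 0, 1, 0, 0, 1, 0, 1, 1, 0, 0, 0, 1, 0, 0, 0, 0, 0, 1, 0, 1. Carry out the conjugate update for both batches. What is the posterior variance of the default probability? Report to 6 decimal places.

0.002724

The Beta prior is conjugate to a Binomial/Bernoulli likelihood; the update adds successes to α and failures to β.
After batch 1: Beta(10.6+33, 3.8+3) = Beta(43.6, 6.8).
After batch 2: Beta(43.6+10, 6.8+18) = Beta(53.6, 24.8).
Var = αβ/((α+β)²(α+β+1)) = 53.6·24.8/(78.4²·79.4) = 0.002724.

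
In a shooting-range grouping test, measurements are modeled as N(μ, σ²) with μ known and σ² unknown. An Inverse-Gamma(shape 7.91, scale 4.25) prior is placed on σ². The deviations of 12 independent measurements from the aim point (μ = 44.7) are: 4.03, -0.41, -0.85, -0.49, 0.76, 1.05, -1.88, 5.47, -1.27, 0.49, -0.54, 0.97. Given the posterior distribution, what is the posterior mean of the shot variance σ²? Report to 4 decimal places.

2.4823

With known mean μ and an Inverse-Gamma(α, β) prior on σ², the Normal likelihood is conjugate: posterior is Inv-Gamma(α + n/2, β + Σ(xᵢ−μ)²/2).
Σ(xᵢ−μ)² = (4.03)² + (-0.41)² + (-0.85)² + (-0.49)² + (0.76)² + (1.05)² + (-1.88)² + (5.47)² + (-1.27)² + (0.49)² + (-0.54)² + (0.97)² = 55.5925.
Posterior: Inv-Gamma(7.91 + 12/2, 4.25 + 55.5925/2) = Inv-Gamma(13.91, 32.04625).
E[σ²|data] = β/(α−1) = 32.04625/12.91 = 2.4823.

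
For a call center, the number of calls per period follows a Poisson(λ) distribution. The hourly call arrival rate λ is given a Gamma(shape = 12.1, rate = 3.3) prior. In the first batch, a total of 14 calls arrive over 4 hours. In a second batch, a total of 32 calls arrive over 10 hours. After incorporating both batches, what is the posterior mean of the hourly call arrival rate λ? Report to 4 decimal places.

3.3584

With a Gamma(shape α, rate β) prior, the Poisson likelihood is conjugate: the posterior is Gamma(α + ΣXᵢ, β + n).
After batch 1: Gamma(α+S, β+n) = Gamma(12.1+14, 3.3+4) = Gamma(26.1, 7.3).
After batch 2: Gamma(α+S, β+n) = Gamma(26.1+32, 7.3+10) = Gamma(58.1, 17.3).
Posterior mean = α/β = 58.1/17.3 = 3.3584.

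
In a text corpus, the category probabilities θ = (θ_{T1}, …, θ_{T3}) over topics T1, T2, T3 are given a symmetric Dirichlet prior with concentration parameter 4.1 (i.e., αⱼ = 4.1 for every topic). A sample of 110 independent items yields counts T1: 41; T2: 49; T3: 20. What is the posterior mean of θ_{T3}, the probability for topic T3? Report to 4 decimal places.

0.1971

The Dirichlet prior is conjugate to the Multinomial likelihood: each posterior αⱼ = prior αⱼ + observed count nⱼ.
Posterior concentration: (45.1, 53.1, 24.1), total = 122.3.
E[θ_{T3}|data] = α_{T3}/Σα = 24.1/122.3 = 0.1971.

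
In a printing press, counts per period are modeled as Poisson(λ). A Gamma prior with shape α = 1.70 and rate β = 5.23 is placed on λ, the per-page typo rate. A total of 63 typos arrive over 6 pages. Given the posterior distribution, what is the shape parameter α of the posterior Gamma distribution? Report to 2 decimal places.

64.70

With a Gamma(shape α, rate β) prior, the Poisson likelihood is conjugate: the posterior is Gamma(α + ΣXᵢ, β + n).
Posterior: Gamma(α+S, β+n) = Gamma(1.70+63, 5.23+6) = Gamma(64.70, 11.23).
Posterior α = 64.70.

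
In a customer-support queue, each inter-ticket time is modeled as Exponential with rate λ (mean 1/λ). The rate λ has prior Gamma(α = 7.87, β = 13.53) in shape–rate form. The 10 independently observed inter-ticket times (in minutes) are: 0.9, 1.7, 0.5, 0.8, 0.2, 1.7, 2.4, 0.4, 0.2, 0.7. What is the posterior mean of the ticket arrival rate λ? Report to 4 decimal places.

With a Gamma(shape α, rate β) prior on the exponential rate λ, the posterior after n observations with total T = Σxᵢ is Gamma(α+n, β+T).
Sum of observations T = 9.5 minutes; n = 10.
Posterior: Gamma(7.87+10, 13.53+9.5) = Gamma(17.87, 23.03).
Posterior mean of λ = α/β = 17.87/23.03 = 0.7759.

0.7759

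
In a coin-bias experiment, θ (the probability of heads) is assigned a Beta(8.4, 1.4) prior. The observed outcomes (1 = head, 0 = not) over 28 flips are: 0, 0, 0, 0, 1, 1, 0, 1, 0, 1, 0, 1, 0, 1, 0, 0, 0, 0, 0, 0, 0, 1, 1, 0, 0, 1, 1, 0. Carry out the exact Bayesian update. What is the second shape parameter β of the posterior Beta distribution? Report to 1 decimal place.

The Beta prior is conjugate to a Binomial/Bernoulli likelihood; the update adds successes to α and failures to β.
Posterior: Beta(α+k, β+n−k) = Beta(8.4+10, 1.4+18) = Beta(18.4, 19.4).
Posterior β = 19.4.

19.4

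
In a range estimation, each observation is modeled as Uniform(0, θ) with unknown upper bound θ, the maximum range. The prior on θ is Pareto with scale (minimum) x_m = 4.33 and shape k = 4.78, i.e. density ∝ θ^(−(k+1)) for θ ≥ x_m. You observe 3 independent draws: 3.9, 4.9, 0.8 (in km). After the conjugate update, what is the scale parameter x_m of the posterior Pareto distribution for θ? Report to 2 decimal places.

4.90

A Pareto(scale x_m, shape k) prior on the upper bound θ of Uniform(0, θ) is conjugate: posterior is Pareto(max(x_m, max xᵢ), k + n).
Sample maximum = 4.9; prior scale x_m = 4.33 → posterior scale = max = 4.90.
Posterior shape = 4.78 + 3 = 7.78.
Posterior scale x_m = 4.90.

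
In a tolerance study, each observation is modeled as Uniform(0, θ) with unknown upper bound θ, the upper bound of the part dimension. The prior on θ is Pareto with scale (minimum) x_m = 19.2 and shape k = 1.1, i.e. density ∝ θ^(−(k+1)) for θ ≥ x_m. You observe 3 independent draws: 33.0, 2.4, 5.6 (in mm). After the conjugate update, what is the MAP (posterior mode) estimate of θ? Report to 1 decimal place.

33.0

A Pareto(scale x_m, shape k) prior on the upper bound θ of Uniform(0, θ) is conjugate: posterior is Pareto(max(x_m, max xᵢ), k + n).
Sample maximum = 33.0; prior scale x_m = 19.2 → posterior scale = max = 33.0.
Posterior shape = 1.1 + 3 = 4.1.
The Pareto density is decreasing on [x_m, ∞), so the mode is x_m = 33.0.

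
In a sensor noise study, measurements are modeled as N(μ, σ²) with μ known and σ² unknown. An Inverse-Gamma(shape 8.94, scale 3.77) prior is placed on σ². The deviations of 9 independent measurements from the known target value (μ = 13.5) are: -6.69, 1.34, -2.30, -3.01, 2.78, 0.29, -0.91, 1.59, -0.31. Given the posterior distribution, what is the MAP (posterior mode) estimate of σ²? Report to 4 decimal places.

With known mean μ and an Inverse-Gamma(α, β) prior on σ², the Normal likelihood is conjugate: posterior is Inv-Gamma(α + n/2, β + Σ(xᵢ−μ)²/2).
Σ(xᵢ−μ)² = (-6.69)² + (1.34)² + (-2.30)² + (-3.01)² + (2.78)² + (0.29)² + (-0.91)² + (1.59)² + (-0.31)² = 72.1666.
Posterior: Inv-Gamma(8.94 + 9/2, 3.77 + 72.1666/2) = Inv-Gamma(13.44, 39.85330).
Mode = β/(α+1) = 39.85330/14.44 = 2.7599.

2.7599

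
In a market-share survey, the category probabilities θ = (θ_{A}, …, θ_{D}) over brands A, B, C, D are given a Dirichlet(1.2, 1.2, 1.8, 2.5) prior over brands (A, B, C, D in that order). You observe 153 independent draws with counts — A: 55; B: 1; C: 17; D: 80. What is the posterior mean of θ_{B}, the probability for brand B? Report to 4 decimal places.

The Dirichlet prior is conjugate to the Multinomial likelihood: each posterior αⱼ = prior αⱼ + observed count nⱼ.
Posterior concentration: (56.2, 2.2, 18.8, 82.5), total = 159.7.
E[θ_{B}|data] = α_{B}/Σα = 2.2/159.7 = 0.0138.

0.0138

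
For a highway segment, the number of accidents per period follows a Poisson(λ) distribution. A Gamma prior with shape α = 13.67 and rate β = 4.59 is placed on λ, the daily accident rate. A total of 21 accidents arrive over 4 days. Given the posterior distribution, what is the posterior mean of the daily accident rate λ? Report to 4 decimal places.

With a Gamma(shape α, rate β) prior, the Poisson likelihood is conjugate: the posterior is Gamma(α + ΣXᵢ, β + n).
Posterior: Gamma(α+S, β+n) = Gamma(13.67+21, 4.59+4) = Gamma(34.67, 8.59).
Posterior mean = α/β = 34.67/8.59 = 4.0361.

4.0361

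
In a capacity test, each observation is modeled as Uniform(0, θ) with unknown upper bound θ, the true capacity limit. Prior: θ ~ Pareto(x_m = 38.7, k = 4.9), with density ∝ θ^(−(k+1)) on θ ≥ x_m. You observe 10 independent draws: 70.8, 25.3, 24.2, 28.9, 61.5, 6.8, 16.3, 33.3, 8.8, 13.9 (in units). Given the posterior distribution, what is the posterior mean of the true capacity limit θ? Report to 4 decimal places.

A Pareto(scale x_m, shape k) prior on the upper bound θ of Uniform(0, θ) is conjugate: posterior is Pareto(max(x_m, max xᵢ), k + n).
Sample maximum = 70.8; prior scale x_m = 38.7 → posterior scale = max = 70.8.
Posterior shape = 4.9 + 10 = 14.9.
E[θ|data] = k·x_m/(k−1) = 14.9·70.8/13.9 = 75.8935.

75.8935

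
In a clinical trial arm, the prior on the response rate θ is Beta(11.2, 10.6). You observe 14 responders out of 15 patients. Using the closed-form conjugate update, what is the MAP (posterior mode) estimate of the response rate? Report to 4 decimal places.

0.6954

The Beta prior is conjugate to a Binomial/Bernoulli likelihood; the update adds successes to α and failures to β.
Posterior: Beta(α+k, β+n−k) = Beta(11.2+14, 10.6+1) = Beta(25.2, 11.6).
Mode of Beta(a,b) for a,b>1 is (a−1)/(a+b−2) = 24.2/34.8 = 0.6954.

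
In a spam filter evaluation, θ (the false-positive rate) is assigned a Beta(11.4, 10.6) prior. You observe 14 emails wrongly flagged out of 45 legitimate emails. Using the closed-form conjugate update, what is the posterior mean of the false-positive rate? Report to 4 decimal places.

The Beta prior is conjugate to a Binomial/Bernoulli likelihood; the update adds successes to α and failures to β.
Posterior: Beta(α+k, β+n−k) = Beta(11.4+14, 10.6+31) = Beta(25.4, 41.6).
Posterior mean = α/(α+β) = 25.4/67.0 = 0.3791.

0.3791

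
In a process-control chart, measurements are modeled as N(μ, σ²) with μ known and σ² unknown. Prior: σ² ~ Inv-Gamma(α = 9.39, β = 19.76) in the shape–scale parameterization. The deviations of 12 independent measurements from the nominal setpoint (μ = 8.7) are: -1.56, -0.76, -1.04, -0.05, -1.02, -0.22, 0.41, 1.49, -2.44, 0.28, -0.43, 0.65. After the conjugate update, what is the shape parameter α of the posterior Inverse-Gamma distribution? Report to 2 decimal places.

With known mean μ and an Inverse-Gamma(α, β) prior on σ², the Normal likelihood is conjugate: posterior is Inv-Gamma(α + n/2, β + Σ(xᵢ−μ)²/2).
Σ(xᵢ−μ)² = (-1.56)² + (-0.76)² + (-1.04)² + (-0.05)² + (-1.02)² + (-0.22)² + (0.41)² + (1.49)² + (-2.44)² + (0.28)² + (-0.43)² + (0.65)² = 14.2117.
Posterior: Inv-Gamma(9.39 + 12/2, 19.76 + 14.2117/2) = Inv-Gamma(15.39, 26.86585).
Posterior α = 15.39.

15.39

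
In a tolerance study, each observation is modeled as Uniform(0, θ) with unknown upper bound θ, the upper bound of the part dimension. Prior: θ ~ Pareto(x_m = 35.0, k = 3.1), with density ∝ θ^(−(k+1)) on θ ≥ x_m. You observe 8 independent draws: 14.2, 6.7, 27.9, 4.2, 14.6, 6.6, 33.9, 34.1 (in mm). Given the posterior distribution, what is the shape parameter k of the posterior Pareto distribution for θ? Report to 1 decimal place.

A Pareto(scale x_m, shape k) prior on the upper bound θ of Uniform(0, θ) is conjugate: posterior is Pareto(max(x_m, max xᵢ), k + n).
Sample maximum = 34.1; prior scale x_m = 35.0 → posterior scale = max = 35.0.
Posterior shape = 3.1 + 8 = 11.1.
Posterior shape k = 11.1.

11.1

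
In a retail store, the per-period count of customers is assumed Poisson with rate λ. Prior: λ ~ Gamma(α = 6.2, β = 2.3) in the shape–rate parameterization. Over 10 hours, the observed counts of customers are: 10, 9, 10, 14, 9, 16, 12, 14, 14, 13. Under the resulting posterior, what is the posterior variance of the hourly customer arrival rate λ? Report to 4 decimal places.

With a Gamma(shape α, rate β) prior, the Poisson likelihood is conjugate: the posterior is Gamma(α + ΣXᵢ, β + n).
Sum of counts S = 121 over n = 10 hours.
Posterior: Gamma(α+S, β+n) = Gamma(6.2+121, 2.3+10) = Gamma(127.2, 12.3).
Var = α/β² = 127.2/12.3² = 0.8408.

0.8408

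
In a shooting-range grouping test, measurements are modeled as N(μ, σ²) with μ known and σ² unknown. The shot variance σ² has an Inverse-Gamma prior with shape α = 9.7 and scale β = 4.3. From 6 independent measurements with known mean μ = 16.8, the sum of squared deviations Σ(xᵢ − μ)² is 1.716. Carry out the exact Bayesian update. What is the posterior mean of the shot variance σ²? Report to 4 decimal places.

With known mean μ and an Inverse-Gamma(α, β) prior on σ², the Normal likelihood is conjugate: posterior is Inv-Gamma(α + n/2, β + Σ(xᵢ−μ)²/2).
Posterior: Inv-Gamma(9.7 + 6/2, 4.3 + 1.716/2) = Inv-Gamma(12.70, 5.1580).
E[σ²|data] = β/(α−1) = 5.1580/11.70 = 0.4409.

0.4409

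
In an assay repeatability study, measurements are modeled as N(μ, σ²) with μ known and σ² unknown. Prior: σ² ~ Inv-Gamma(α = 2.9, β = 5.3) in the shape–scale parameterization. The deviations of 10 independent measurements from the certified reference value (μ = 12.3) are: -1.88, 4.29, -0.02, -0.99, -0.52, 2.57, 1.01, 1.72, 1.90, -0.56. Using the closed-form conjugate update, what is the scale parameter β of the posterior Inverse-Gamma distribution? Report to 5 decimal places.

24.14820

With known mean μ and an Inverse-Gamma(α, β) prior on σ², the Normal likelihood is conjugate: posterior is Inv-Gamma(α + n/2, β + Σ(xᵢ−μ)²/2).
Σ(xᵢ−μ)² = (-1.88)² + (4.29)² + (-0.02)² + (-0.99)² + (-0.52)² + (2.57)² + (1.01)² + (1.72)² + (1.90)² + (-0.56)² = 37.6964.
Posterior: Inv-Gamma(2.9 + 10/2, 5.3 + 37.6964/2) = Inv-Gamma(7.90, 24.14820).
Posterior β = 24.14820.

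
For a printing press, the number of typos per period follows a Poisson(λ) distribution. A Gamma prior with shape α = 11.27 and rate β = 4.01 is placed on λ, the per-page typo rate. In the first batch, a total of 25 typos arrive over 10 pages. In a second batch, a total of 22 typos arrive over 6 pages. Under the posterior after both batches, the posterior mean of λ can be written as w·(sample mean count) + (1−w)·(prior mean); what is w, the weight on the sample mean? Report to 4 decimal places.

0.7996

With a Gamma(shape α, rate β) prior, the Poisson likelihood is conjugate: the posterior is Gamma(α + ΣXᵢ, β + n).
Total number of pages: n = 10 + 6 = 16.
Posterior mean = (α₀+S)/(β₀+n) = [n/(β₀+n)]·(S/n) + [β₀/(β₀+n)]·(α₀/β₀), so only n and β₀ enter the weight.
Weight on data w = n/(β₀+n) = 16/(4.01+16) = 16/20.01 = 0.7996.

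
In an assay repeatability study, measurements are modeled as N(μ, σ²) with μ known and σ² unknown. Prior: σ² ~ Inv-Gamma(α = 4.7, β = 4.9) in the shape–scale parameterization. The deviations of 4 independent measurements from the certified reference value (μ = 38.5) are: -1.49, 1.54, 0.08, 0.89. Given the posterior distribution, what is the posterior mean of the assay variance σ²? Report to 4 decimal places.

1.3325

With known mean μ and an Inverse-Gamma(α, β) prior on σ², the Normal likelihood is conjugate: posterior is Inv-Gamma(α + n/2, β + Σ(xᵢ−μ)²/2).
Σ(xᵢ−μ)² = (-1.49)² + (1.54)² + (0.08)² + (0.89)² = 5.3902.
Posterior: Inv-Gamma(4.7 + 4/2, 4.9 + 5.3902/2) = Inv-Gamma(6.70, 7.59510).
E[σ²|data] = β/(α−1) = 7.59510/5.70 = 1.3325.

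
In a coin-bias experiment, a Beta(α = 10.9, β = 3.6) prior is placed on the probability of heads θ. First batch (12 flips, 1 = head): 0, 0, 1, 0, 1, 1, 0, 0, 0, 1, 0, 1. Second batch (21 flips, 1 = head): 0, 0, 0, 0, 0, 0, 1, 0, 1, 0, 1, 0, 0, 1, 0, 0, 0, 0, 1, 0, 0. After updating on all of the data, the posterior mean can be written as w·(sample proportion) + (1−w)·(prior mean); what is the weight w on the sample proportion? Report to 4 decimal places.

The Beta prior is conjugate to a Binomial/Bernoulli likelihood; the update adds successes to α and failures to β.
Total number of flips: n = 12 + 21 = 33.
Posterior mean = (α₀+k)/(α₀+β₀+n) = [n/(α₀+β₀+n)]·(k/n) + [(α₀+β₀)/(α₀+β₀+n)]·α₀/(α₀+β₀), so only n and the prior enter the weight.
The weight on the data is w = n/(α₀+β₀+n) = 33/(10.9+3.6+33) = 33/47.5 = 0.6947.

0.6947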